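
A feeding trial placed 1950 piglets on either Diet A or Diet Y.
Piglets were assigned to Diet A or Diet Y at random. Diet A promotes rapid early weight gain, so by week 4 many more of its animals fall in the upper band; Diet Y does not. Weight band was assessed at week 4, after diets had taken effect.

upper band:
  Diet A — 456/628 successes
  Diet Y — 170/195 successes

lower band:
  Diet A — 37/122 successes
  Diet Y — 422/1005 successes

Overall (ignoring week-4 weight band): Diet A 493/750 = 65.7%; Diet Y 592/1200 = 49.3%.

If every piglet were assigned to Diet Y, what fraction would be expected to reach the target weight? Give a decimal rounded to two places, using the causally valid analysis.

0.49

The stratified and pooled comparisons disagree (Diet Y wins within each week-4 weight band; Diet A wins overall), so the answer turns on the causal role of week-4 weight band.
The distribution of week-4 weight band is itself part of what the diet does — it is an intermediate outcome. Holding it fixed would remove that part of the effect; the total effect is the pooled difference.
So P(outcome | do(Diet Y)) is just the pooled rate for Diet Y: 592/1200 = 0.493.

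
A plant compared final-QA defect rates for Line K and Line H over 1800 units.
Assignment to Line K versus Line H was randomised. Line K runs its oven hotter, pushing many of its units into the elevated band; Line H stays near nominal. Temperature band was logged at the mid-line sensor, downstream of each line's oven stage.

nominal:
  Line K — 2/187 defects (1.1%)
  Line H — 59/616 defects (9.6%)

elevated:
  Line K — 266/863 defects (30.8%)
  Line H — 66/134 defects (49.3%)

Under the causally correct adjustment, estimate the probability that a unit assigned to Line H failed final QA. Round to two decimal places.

In-process temperature band lies on the pathway line → in-process temperature band → outcome, so adjusting for it blocks the indirect effect. For the total causal effect of line, use the unadjusted pooled rates.
So P(outcome | do(Line H)) is just the pooled rate for Line H: 125/750 = 0.167.

0.17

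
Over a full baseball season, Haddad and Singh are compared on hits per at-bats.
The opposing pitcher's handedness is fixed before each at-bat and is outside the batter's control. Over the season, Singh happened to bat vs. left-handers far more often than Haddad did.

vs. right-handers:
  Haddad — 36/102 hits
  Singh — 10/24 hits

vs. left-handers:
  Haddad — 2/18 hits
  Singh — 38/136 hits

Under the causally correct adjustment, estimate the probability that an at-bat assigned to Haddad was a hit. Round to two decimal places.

0.22

Singh is higher inside every pitcher handedness stratum but Haddad is higher in aggregate. Whether to stratify depends on how pitcher handedness relates to the player.
Since pitcher handedness is a pre-existing factor (not a product of the player) and it affects the outcome on its own, it is a confounder. The stratified rates, not the pooled rate, identify the causal effect.
Standardising Haddad to the population pitcher handedness mix: 0.450·36/102 + 0.550·2/18 = 0.220.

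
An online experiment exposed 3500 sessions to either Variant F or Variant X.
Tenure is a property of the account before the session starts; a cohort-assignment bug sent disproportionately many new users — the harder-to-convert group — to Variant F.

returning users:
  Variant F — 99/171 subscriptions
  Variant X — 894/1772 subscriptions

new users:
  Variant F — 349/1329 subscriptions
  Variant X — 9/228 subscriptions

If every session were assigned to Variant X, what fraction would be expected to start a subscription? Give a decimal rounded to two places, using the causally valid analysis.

0.30

User tenure is set before the variant has any effect — it is not caused by the variant — and it independently drives the outcome. That makes it a confounder, so the causal comparison is within user tenure levels.
Standardising Variant X to the population user tenure mix: 0.555·894/1772 + 0.445·9/228 = 0.298.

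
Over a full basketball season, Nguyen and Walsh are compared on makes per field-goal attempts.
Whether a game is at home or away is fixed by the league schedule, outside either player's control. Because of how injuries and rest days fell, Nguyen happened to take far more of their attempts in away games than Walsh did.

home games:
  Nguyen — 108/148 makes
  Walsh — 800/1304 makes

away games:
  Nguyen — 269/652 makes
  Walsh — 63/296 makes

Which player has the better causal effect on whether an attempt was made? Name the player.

Nguyen

The game venue-specific comparison favours Nguyen throughout, but the pooled figures favour Walsh. The question is whether to condition on game venue.
Here game venue is a common cause — it drives both which player a case falls under and the outcome. The crude comparison mixes populations; the stratum-specific rates are the causally relevant ones.
Within each level — home games: 73.0% vs 61.3%; away games: 41.3% vs 21.3% — Nguyen is higher every time.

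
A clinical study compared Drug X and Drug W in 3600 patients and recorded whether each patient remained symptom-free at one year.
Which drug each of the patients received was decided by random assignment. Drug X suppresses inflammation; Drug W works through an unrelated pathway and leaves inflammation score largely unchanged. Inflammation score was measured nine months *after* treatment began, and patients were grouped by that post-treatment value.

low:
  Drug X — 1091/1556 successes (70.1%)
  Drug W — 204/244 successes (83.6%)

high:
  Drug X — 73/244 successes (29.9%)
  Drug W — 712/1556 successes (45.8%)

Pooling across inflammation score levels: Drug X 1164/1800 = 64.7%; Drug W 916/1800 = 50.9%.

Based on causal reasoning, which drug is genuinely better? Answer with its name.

Drug X

The distribution of inflammation score is itself part of what the drug does — it is an intermediate outcome. Holding it fixed would remove that part of the effect; the total effect is the pooled difference.
Pooled: Drug X 64.7% vs Drug W 50.9%; Drug X is higher overall.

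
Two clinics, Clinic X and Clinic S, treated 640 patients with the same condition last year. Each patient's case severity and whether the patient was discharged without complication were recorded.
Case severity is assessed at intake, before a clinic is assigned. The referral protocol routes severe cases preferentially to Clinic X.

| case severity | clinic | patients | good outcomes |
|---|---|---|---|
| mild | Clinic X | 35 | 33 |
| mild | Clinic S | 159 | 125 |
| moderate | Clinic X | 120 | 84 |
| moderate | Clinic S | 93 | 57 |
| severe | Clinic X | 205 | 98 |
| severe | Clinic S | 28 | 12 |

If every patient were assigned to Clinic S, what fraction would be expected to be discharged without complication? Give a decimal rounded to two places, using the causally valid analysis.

0.60

The stratified and pooled comparisons disagree (Clinic X wins within each case severity; Clinic S wins overall), so the answer turns on the causal role of case severity.
Case severity differs across clinics for reasons unrelated to any effect of the clinic itself, and it separately predicts the outcome — a classic confounder. We must compare within case severity levels.
Standardising Clinic S to the population case severity mix: 0.303·125/159 + 0.333·57/93 + 0.364·12/28 = 0.598.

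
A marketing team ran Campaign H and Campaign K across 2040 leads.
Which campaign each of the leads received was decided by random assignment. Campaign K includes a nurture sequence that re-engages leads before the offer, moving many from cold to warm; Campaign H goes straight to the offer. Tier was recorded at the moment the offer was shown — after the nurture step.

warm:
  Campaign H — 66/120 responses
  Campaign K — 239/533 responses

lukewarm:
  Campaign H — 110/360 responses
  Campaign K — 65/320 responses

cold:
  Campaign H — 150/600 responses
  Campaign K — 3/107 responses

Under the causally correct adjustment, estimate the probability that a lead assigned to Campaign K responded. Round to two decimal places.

0.32

Engagement tier here is a post-treatment variable shaped by the campaign; conditioning on it would introduce bias rather than remove it. The overall comparison is the causal one.
So P(outcome | do(Campaign K)) is just the pooled rate for Campaign K: 307/960 = 0.320.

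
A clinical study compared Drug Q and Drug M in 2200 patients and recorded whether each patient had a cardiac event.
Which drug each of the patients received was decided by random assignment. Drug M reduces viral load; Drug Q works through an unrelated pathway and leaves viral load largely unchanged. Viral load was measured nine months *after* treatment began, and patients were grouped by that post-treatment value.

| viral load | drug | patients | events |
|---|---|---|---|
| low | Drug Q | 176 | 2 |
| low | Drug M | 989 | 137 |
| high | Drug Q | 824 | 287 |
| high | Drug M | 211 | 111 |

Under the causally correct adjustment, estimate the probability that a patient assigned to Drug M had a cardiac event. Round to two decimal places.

Stratifying would compare drugs among patients the drugs themselves sorted into viral load groups — a form of selection on an intermediate. The unconditioned pooled rates give the total causal effect.
So P(outcome | do(Drug M)) is just the pooled rate for Drug M: 248/1200 = 0.207.

0.21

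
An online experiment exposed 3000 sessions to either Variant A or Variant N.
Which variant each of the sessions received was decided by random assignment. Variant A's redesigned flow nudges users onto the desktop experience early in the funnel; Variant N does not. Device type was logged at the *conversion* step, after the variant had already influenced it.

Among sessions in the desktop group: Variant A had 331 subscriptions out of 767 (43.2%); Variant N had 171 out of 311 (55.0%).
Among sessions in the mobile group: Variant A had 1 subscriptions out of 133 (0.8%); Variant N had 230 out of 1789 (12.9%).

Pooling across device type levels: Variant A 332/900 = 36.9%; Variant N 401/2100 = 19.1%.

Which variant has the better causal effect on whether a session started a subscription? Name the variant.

Variant A

Device type is downstream of the variant. One should not condition on a consequence of treatment, so the overall rates are the right comparison.
Pooled: Variant A 36.9% vs Variant N 19.1%; Variant A is higher overall.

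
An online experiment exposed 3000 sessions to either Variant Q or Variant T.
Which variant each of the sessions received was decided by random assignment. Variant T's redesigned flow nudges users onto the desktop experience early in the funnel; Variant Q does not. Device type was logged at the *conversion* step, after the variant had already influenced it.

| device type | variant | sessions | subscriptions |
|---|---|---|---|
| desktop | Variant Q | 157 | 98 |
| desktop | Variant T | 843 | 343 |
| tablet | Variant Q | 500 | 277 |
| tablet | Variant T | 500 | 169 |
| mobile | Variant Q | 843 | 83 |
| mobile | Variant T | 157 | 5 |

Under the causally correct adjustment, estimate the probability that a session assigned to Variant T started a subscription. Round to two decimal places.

0.34

Stratifying would compare variants among sessions the variants themselves sorted into device type groups — a form of selection on an intermediate. The unconditioned pooled rates give the total causal effect.
So P(outcome | do(Variant T)) is just the pooled rate for Variant T: 517/1500 = 0.345.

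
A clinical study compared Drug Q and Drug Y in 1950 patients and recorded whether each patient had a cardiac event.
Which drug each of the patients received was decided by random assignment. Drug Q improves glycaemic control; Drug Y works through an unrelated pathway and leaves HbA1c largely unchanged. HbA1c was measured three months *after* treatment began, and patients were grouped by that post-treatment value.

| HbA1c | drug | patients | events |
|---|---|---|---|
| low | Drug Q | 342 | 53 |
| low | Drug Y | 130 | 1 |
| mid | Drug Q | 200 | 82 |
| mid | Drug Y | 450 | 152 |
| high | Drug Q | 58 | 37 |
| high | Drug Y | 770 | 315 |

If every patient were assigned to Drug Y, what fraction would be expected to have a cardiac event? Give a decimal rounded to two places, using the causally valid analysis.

0.35

Within every HbA1c level Drug Y has the lower rate, yet pooled Drug Q does — Simpson's reversal.
HbA1c lies on the pathway drug → HbA1c → outcome, so adjusting for it blocks the indirect effect. For the total causal effect of drug, use the unadjusted pooled rates.
So P(outcome | do(Drug Y)) is just the pooled rate for Drug Y: 468/1350 = 0.347.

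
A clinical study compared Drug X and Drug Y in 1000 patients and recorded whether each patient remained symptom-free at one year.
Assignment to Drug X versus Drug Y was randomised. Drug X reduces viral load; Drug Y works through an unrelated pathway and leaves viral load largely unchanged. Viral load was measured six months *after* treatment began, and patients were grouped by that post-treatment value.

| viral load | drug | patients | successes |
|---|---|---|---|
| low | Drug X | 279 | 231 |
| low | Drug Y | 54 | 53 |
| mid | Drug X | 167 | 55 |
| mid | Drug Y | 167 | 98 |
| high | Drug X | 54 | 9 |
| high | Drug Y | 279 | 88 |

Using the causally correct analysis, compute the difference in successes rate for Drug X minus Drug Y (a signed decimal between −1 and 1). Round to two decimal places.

+0.11

Viral load here is a post-treatment variable shaped by the drug; conditioning on it would introduce bias rather than remove it. The overall comparison is the causal one.
The causal difference is the pooled difference: 0.590 − 0.478 = +0.112.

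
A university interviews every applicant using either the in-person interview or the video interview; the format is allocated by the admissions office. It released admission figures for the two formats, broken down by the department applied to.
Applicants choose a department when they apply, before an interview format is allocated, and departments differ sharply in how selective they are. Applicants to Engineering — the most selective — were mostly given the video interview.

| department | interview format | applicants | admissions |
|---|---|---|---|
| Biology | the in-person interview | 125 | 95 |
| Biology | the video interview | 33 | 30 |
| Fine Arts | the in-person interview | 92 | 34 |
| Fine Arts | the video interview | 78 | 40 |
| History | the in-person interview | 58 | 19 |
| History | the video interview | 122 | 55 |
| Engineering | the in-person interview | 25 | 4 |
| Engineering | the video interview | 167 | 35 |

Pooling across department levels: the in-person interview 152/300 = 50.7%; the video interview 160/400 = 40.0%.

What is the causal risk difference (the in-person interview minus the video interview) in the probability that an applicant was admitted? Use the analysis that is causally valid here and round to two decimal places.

-0.11

The stratified and pooled comparisons disagree (the video interview wins within each department; the in-person interview wins overall), so the answer turns on the causal role of department.
The imbalance in department arose from how applicants were allocated, not from anything the interview format did; and department independently affects the outcome. The pooled gap is confounded — condition on department.
Adjusting over the population distribution of department: 0.226·(0.760−0.909) + 0.243·(0.370−0.513) + 0.257·(0.328−0.451) + 0.274·(0.160−0.210) = -0.114.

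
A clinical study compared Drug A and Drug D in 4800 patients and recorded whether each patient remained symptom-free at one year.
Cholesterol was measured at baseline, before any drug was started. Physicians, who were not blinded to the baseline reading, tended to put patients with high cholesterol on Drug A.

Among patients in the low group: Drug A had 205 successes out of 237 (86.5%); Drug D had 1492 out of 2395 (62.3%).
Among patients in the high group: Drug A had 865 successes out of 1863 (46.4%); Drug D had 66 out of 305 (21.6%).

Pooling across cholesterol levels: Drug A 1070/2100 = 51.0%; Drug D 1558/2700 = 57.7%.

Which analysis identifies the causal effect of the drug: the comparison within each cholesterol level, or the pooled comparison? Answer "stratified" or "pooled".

Within every cholesterol level Drug A has the higher rate, yet pooled Drug D does — Simpson's reversal.
Nothing the drug does changes cholesterol; the imbalance is an allocation artefact. With cholesterol also predicting the outcome, the pooled figure is confounded, and the within-stratum comparison is the causal one.
Within each level — low: 86.5% vs 62.3%; high: 46.4% vs 21.6% — Drug A is higher every time.

stratified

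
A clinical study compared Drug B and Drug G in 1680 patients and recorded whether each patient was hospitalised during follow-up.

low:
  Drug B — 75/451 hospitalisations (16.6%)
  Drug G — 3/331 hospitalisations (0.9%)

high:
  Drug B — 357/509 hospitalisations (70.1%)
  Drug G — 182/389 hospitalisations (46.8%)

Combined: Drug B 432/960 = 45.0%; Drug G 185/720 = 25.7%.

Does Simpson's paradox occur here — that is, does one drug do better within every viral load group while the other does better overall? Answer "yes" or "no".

Within each viral load level (low 16.6% vs 0.9%; high 70.1% vs 46.8%), Drug G has the lower rate every time. Pooled: 45.0% vs 25.7% — Drug G has the lower rate overall. They agree.

no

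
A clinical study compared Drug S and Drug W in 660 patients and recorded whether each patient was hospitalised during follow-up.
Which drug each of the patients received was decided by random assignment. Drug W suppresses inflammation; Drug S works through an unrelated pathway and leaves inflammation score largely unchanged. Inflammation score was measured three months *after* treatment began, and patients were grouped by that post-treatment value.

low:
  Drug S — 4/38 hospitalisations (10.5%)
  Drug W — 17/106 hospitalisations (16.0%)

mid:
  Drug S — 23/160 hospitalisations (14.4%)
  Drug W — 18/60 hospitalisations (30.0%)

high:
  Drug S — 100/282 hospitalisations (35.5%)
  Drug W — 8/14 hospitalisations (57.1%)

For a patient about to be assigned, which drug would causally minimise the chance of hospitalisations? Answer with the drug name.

Drug W

Inflammation score here is a post-treatment variable shaped by the drug; conditioning on it would introduce bias rather than remove it. The overall comparison is the causal one.
Pooled: Drug S 26.5% vs Drug W 23.9%; Drug W is lower overall.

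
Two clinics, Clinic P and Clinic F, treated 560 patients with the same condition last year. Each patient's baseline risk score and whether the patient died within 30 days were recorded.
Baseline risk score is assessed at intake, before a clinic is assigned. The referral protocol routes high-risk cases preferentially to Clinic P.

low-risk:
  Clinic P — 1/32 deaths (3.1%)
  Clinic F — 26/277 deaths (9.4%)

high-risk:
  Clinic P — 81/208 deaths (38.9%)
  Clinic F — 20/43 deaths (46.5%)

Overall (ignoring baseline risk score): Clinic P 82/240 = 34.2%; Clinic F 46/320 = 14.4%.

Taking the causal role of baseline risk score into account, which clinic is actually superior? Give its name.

Within every baseline risk score level Clinic P has the lower rate, yet pooled Clinic F does — Simpson's reversal.
Here baseline risk score is a common cause — it drives both which clinic a case falls under and the outcome. The crude comparison mixes populations; the stratum-specific rates are the causally relevant ones.
Within each level — low-risk: 3.1% vs 9.4%; high-risk: 38.9% vs 46.5% — Clinic P is lower every time.

Clinic P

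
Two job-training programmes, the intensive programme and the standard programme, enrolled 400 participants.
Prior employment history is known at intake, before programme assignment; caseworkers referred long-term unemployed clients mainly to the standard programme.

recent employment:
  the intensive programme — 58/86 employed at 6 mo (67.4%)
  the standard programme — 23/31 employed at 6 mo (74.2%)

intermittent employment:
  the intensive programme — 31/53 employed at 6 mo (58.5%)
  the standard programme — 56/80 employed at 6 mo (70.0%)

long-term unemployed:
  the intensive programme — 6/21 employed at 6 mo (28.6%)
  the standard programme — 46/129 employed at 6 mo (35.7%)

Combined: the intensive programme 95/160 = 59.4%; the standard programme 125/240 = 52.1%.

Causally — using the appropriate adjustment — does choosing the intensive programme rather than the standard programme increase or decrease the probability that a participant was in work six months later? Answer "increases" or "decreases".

decreases

Nothing the programme does changes prior employment history; the imbalance is an allocation artefact. With prior employment history also predicting the outcome, the pooled figure is confounded, and the within-stratum comparison is the causal one.
Within each level — recent employment: 67.4% vs 74.2%; intermittent employment: 58.5% vs 70.0%; long-term unemployed: 28.6% vs 35.7% — the standard programme is higher every time.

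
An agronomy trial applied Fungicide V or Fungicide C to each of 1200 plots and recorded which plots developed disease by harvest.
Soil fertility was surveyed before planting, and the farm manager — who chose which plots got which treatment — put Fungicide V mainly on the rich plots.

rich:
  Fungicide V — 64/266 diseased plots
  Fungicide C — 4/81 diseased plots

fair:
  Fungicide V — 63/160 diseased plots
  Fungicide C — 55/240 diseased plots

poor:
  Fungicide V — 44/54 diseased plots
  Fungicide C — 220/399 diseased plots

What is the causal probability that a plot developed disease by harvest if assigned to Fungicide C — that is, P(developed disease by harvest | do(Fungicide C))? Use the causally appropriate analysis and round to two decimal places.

Within every soil fertility level Fungicide C has the lower rate, yet pooled Fungicide V does — Simpson's reversal.
Soil fertility differs across fungicides for reasons unrelated to any effect of the fungicide itself, and it separately predicts the outcome — a classic confounder. We must compare within soil fertility levels.
Standardising Fungicide C to the population soil fertility mix: 0.289·4/81 + 0.333·55/240 + 0.378·220/399 = 0.299.

0.30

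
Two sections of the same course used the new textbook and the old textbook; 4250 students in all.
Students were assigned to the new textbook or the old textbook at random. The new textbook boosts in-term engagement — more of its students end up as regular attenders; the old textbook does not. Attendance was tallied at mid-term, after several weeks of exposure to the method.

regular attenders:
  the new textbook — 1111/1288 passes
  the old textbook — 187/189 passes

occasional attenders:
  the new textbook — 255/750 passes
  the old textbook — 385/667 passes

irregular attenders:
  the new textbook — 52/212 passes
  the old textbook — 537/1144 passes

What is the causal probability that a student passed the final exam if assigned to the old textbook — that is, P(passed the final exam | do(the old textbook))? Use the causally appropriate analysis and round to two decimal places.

0.55

Mid-term attendance is downstream of the teaching method. One should not condition on a consequence of treatment, so the overall rates are the right comparison.
So P(outcome | do(the old textbook)) is just the pooled rate for the old textbook: 1109/2000 = 0.554.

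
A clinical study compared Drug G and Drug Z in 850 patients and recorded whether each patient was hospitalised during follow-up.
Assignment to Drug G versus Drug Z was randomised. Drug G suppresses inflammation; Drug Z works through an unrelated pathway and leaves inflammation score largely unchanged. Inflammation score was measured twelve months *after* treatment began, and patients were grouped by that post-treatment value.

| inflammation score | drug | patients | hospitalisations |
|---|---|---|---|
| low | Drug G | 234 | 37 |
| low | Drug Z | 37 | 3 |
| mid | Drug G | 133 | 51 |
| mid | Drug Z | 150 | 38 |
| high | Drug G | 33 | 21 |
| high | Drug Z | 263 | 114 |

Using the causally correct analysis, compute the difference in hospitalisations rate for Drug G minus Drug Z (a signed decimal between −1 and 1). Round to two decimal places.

The inflammation score-specific comparison favours Drug Z throughout, but the pooled figures favour Drug G. The question is whether to condition on inflammation score.
The distribution of inflammation score is itself part of what the drug does — it is an intermediate outcome. Holding it fixed would remove that part of the effect; the total effect is the pooled difference.
The causal difference is the pooled difference: 0.273 − 0.344 = -0.072.

-0.07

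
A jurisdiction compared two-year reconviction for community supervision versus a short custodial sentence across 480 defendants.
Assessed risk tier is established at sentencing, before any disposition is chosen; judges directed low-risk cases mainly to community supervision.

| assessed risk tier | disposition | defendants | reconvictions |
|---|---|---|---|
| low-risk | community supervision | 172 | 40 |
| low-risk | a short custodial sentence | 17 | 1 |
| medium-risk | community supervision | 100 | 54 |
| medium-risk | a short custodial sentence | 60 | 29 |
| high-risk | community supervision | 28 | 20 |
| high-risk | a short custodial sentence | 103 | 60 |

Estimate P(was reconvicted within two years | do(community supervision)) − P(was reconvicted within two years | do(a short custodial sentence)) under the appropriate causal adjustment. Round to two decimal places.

Since assessed risk tier is a pre-existing factor (not a product of the disposition) and it affects the outcome on its own, it is a confounder. The stratified rates, not the pooled rate, identify the causal effect.
Adjusting over the population distribution of assessed risk tier: 0.394·(0.233−0.059) + 0.333·(0.540−0.483) + 0.273·(0.714−0.583) = +0.123.

+0.12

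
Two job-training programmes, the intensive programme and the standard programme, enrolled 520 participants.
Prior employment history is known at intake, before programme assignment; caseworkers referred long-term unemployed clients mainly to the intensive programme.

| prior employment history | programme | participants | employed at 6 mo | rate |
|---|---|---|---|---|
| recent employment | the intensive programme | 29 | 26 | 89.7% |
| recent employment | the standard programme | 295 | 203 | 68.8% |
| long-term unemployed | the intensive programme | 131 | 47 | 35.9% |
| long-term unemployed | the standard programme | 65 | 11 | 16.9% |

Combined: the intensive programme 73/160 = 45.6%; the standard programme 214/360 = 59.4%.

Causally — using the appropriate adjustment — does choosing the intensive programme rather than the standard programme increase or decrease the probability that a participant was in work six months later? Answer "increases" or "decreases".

increases

The prior employment history-specific comparison favours the intensive programme throughout, but the pooled figures favour the standard programme. The question is whether to condition on prior employment history.
Prior employment history differs across programmes for reasons unrelated to any effect of the programme itself, and it separately predicts the outcome — a classic confounder. We must compare within prior employment history levels.
Within each level — recent employment: 89.7% vs 68.8%; long-term unemployed: 35.9% vs 16.9% — the intensive programme is higher every time.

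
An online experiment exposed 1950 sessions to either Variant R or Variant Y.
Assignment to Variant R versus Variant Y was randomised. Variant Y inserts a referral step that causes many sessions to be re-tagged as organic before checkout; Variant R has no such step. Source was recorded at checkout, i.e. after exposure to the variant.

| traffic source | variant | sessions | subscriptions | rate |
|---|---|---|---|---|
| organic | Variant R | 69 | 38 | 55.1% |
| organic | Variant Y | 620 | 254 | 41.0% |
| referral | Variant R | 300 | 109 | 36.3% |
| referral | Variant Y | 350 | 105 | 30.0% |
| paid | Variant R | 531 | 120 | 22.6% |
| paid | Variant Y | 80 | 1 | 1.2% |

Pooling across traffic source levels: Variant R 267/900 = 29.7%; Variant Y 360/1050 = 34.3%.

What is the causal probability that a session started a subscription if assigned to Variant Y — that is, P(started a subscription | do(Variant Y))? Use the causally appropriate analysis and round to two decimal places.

0.34

Variant R is higher inside every traffic source stratum but Variant Y is higher in aggregate. Whether to stratify depends on how traffic source relates to the variant.
Traffic source here is a post-treatment variable shaped by the variant; conditioning on it would introduce bias rather than remove it. The overall comparison is the causal one.
So P(outcome | do(Variant Y)) is just the pooled rate for Variant Y: 360/1050 = 0.343.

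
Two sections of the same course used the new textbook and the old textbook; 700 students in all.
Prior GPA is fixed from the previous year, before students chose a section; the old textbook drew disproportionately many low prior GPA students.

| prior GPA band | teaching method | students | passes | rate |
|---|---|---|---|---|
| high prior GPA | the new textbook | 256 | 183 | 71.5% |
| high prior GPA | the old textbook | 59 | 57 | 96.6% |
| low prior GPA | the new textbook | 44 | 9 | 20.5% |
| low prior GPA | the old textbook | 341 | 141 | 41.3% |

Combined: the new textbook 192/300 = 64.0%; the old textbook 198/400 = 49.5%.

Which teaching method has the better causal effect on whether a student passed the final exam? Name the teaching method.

Within every prior GPA band level the old textbook has the higher rate, yet pooled the new textbook does — Simpson's reversal.
Prior GPA band differs across teaching methods for reasons unrelated to any effect of the teaching method itself, and it separately predicts the outcome — a classic confounder. We must compare within prior GPA band levels.
Within each level — high prior GPA: 71.5% vs 96.6%; low prior GPA: 20.5% vs 41.3% — the old textbook is higher every time.

the old textbook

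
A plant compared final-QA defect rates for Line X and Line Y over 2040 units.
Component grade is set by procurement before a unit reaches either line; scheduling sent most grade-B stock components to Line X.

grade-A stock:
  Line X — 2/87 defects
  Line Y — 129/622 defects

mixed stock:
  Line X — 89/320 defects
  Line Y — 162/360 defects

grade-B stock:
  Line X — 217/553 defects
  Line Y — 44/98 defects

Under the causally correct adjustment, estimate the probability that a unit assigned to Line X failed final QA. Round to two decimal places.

0.23

The stratified and pooled comparisons disagree (Line X wins within each component grade; Line Y wins overall), so the answer turns on the causal role of component grade.
Here component grade is a common cause — it drives both which line a case falls under and the outcome. The crude comparison mixes populations; the stratum-specific rates are the causally relevant ones.
Standardising Line X to the population component grade mix: 0.348·2/87 + 0.333·89/320 + 0.319·217/553 = 0.226.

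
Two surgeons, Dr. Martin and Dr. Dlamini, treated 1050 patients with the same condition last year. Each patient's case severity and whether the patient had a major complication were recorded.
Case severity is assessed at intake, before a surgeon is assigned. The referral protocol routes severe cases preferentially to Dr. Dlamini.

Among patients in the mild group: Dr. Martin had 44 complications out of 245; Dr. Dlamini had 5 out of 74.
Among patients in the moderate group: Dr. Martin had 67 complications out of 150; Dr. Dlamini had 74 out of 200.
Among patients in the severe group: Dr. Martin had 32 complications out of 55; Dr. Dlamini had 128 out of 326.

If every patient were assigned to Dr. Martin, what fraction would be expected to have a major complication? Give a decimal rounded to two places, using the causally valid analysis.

The case severity-specific comparison favours Dr. Dlamini throughout, but the pooled figures favour Dr. Martin. The question is whether to condition on case severity.
Case severity differs across surgeons for reasons unrelated to any effect of the surgeon itself, and it separately predicts the outcome — a classic confounder. We must compare within case severity levels.
Standardising Dr. Martin to the population case severity mix: 0.304·44/245 + 0.333·67/150 + 0.363·32/55 = 0.415.

0.41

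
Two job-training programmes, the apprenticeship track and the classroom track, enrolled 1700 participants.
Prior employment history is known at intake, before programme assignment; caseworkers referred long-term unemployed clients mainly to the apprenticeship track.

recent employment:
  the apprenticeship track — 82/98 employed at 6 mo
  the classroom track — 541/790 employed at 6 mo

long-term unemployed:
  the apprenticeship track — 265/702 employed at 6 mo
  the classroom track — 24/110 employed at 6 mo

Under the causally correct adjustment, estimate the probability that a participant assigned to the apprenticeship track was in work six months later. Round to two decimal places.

Here prior employment history is a common cause — it drives both which programme a case falls under and the outcome. The crude comparison mixes populations; the stratum-specific rates are the causally relevant ones.
Standardising the apprenticeship track to the population prior employment history mix: 0.522·82/98 + 0.478·265/702 = 0.617.

0.62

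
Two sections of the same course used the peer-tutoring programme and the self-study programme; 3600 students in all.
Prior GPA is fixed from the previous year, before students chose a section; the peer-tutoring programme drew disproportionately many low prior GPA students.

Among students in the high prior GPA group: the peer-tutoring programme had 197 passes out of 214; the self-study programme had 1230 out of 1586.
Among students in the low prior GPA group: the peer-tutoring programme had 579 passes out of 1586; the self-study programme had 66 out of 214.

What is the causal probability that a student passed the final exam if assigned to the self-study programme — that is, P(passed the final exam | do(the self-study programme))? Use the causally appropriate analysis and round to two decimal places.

The prior GPA band-specific comparison favours the peer-tutoring programme throughout, but the pooled figures favour the self-study programme. The question is whether to condition on prior GPA band.
Here prior GPA band is a common cause — it drives both which teaching method a case falls under and the outcome. The crude comparison mixes populations; the stratum-specific rates are the causally relevant ones.
Standardising the self-study programme to the population prior GPA band mix: 0.500·1230/1586 + 0.500·66/214 = 0.542.

0.54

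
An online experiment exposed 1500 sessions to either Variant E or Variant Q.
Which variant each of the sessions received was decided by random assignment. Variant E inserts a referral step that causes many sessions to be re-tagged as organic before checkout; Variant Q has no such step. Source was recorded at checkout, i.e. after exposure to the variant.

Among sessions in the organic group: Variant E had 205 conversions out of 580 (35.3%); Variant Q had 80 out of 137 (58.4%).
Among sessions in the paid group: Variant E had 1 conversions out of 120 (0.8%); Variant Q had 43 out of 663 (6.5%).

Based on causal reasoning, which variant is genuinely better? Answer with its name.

Variant E

The stratified and pooled comparisons disagree (Variant Q wins within each traffic source; Variant E wins overall), so the answer turns on the causal role of traffic source.
The distribution of traffic source is itself part of what the variant does — it is an intermediate outcome. Holding it fixed would remove that part of the effect; the total effect is the pooled difference.
Pooled: Variant E 29.4% vs Variant Q 15.4%; Variant E is higher overall.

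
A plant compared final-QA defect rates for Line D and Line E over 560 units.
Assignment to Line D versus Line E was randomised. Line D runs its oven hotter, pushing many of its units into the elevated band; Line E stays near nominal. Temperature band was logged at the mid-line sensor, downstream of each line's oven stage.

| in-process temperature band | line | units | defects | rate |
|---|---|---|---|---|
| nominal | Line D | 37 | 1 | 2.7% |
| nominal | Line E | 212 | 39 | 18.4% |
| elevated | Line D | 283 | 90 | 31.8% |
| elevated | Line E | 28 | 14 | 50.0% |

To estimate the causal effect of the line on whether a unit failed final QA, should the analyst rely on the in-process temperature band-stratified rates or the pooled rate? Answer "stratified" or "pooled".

pooled

In-process temperature band lies on the pathway line → in-process temperature band → outcome, so adjusting for it blocks the indirect effect. For the total causal effect of line, use the unadjusted pooled rates.
Pooled: Line D 28.4% vs Line E 22.1%; Line E is lower overall.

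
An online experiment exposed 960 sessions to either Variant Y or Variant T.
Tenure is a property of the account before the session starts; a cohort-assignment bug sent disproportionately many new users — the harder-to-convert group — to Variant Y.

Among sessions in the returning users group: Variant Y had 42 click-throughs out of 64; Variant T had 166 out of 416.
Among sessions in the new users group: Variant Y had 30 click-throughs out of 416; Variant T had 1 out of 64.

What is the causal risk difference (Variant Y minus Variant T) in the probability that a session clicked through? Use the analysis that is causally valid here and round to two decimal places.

+0.16

User tenure differs across variants for reasons unrelated to any effect of the variant itself, and it separately predicts the outcome — a classic confounder. We must compare within user tenure levels.
Adjusting over the population distribution of user tenure: 0.500·(0.656−0.399) + 0.500·(0.072−0.016) = +0.157.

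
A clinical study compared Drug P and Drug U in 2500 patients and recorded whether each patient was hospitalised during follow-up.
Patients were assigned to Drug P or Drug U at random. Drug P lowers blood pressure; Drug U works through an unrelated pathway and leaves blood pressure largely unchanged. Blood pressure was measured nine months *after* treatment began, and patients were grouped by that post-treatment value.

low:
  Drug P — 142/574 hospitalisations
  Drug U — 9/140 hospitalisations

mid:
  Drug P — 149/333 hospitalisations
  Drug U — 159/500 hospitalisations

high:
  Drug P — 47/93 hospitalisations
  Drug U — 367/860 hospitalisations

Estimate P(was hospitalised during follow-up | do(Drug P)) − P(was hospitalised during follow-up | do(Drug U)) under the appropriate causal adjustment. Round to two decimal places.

Blood pressure lies on the pathway drug → blood pressure → outcome, so adjusting for it blocks the indirect effect. For the total causal effect of drug, use the unadjusted pooled rates.
The causal difference is the pooled difference: 0.338 − 0.357 = -0.019.

-0.02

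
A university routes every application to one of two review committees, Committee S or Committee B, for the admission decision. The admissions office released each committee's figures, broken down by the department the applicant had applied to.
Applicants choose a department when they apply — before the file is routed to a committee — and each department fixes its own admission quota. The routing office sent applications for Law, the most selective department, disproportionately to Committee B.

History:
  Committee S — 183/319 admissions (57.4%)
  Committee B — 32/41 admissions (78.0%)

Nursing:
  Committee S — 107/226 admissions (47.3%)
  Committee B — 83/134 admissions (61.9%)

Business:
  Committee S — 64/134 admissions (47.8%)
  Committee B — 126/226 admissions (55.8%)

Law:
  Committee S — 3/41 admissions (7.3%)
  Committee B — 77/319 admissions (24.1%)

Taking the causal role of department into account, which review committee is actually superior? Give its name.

Committee B

Department satisfies the back-door criterion: it is not a descendant of the review committee, and it blocks the spurious path from review committee to outcome. Adjusting for it (i.e., using the within-department rates) gives the causal effect.
Within each level — History: 57.4% vs 78.0%; Nursing: 47.3% vs 61.9%; Business: 47.8% vs 55.8%; Law: 7.3% vs 24.1% — Committee B is higher every time.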